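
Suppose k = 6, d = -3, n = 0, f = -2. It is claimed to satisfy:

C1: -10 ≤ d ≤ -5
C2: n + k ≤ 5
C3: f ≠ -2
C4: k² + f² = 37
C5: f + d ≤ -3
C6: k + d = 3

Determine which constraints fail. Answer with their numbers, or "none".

C1: d = -3 is outside [-10, -5] — fails.
C2: n + k = 0 + 6 = 6; 6 > 5, bound 5 not met — fails.
C3: f = -2, but -2 is required to differ — fails.
C4: k² + f² = 6² + (-2)² = 36 + 4 = 40, not 37 — fails.
C5: f + d = -2 + (-3) = -5; -5 ≤ -3 — holds.
C6: k + d = 6 + (-3) = 3 — holds.

Constraints 1, 2, 3, 4 do not hold.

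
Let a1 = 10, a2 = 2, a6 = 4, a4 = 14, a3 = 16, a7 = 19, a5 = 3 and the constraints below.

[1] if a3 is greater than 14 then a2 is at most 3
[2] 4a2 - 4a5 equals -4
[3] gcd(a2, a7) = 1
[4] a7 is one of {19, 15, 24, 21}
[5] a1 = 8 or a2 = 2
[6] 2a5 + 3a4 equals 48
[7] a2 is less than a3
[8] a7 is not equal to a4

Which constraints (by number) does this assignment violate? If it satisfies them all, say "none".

[1] a3 = 16 > 14, so we need a2 ≤ 3; a2 = 2 ≤ 3  yes
[2] 4a2 - 4a5 = 4(2) - 4(3) = -4  yes
[3] gcd(2, 19) = 1  yes
[4] a7 = 19 is in {19, 15, 24, 21}  yes
[5] a1 = 10 ≠ 8, but a2 = 2 = 2 (second disjunct)  yes
[6] 2a5 + 3a4 = 2(3) + 3(14) = 48  yes
[7] a2 = 2, a3 = 16; 2 < 16  yes
[8] a7 = 19, a4 = 14; distinct  yes

Yes — all constraints hold.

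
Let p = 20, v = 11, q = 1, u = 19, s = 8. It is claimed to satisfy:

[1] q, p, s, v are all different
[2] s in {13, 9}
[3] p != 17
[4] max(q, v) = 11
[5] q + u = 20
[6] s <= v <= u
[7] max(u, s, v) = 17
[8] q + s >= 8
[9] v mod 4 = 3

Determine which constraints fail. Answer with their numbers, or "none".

Constraints 2 and 7 do not hold.

[1] values 1, 20, 8, 11 are pairwise distinct  ✔
[2] s = 8 is not in {13, 9}  ✘
[3] p = 20, and 20 ≠ 17  ✔
[4] max(1, 11) = 11  ✔
[5] q + u = 1 + 19 = 20  ✔
[6] values 8 <= 11 <= 19  ✔
[7] max(19, 8, 11) = 19, not 17  ✘
[8] q + s = 1 + 8 = 9; 9 ≥ 8  ✔
[9] 11 mod 4 = 3  ✔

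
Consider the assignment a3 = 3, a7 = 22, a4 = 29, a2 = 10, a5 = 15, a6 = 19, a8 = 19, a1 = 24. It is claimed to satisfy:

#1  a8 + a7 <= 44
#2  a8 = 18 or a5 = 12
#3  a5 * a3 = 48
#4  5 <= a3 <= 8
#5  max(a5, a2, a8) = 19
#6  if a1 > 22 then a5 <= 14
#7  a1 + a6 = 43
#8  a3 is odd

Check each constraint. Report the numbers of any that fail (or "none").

#1 a8 + a7 = 19 + 22 = 41; 41 ≤ 44  OK
#2 a8 = 19 ≠ 18 and a5 = 15 ≠ 12; both disjuncts false  FAIL
#3 a5 * a3 = 15 * 3 = 45, not 48  FAIL
#4 a3 = 3 is outside [5, 8]  FAIL
#5 max(15, 10, 19) = 19  OK
#6 a1 = 24 > 22, so we need a5 ≤ 14; but a5 = 15 > 14  FAIL
#7 a1 + a6 = 24 + 19 = 43  OK
#8 a3 = 3 is odd  OK

No — constraints 2, 3, 4, and 6 are not satisfied.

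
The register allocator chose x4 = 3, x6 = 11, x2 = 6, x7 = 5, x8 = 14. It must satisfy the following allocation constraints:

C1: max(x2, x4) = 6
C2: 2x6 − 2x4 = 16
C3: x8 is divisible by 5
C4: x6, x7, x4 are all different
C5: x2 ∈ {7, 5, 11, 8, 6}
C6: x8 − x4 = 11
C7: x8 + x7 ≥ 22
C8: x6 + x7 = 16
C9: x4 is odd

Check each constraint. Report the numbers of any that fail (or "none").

C1: max(6, 3) = 6 — holds.
C2: 2x6 − 2x4 = 2(11) − 2(3) = 16 — holds.
C3: 14 = 5×2 + 4, so 5 does not divide 14 — does not hold.
C4: values 11, 5, 3 are pairwise distinct — holds.
C5: x2 = 6 is in {7, 5, 11, 8, 6} — holds.
C6: x8 − x4 = 14 − 3 = 11 — holds.
C7: x8 + x7 = 14 + 5 = 19; 19 < 22, bound 22 not met — does not hold.
C8: x6 + x7 = 11 + 5 = 16 — holds.
C9: x4 = 3 is odd — holds.

Violated: 3, 7.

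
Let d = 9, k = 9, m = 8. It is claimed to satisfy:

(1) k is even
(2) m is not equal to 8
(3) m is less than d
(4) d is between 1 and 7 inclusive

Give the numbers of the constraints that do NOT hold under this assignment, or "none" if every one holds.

The assignment fails constraints 1, 2, and 4.

(1) k = 9 is odd  no
(2) m = 8, but 8 is required to differ  no
(3) m = 8, d = 9; 8 < 9  yes
(4) d = 9 is outside [1, 7]  no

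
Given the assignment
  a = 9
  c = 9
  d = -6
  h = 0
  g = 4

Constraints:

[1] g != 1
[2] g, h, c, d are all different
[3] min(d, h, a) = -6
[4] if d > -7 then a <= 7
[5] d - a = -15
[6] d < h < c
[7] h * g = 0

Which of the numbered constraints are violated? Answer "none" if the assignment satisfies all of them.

Constraint 4 does not hold.

[1] g = 4, and 4 ≠ 1 — holds.
[2] values 4, 0, 9, -6 are pairwise distinct — holds.
[3] min(-6, 0, 9) = -6 — holds.
[4] d = -6 > -7, so we need a ≤ 7; but a = 9 > 7 — fails.
[5] d - a = -6 - 9 = -15 — holds.
[6] values -6 < 0 < 9 — holds.
[7] h * g = 0 * 4 = 0 — holds.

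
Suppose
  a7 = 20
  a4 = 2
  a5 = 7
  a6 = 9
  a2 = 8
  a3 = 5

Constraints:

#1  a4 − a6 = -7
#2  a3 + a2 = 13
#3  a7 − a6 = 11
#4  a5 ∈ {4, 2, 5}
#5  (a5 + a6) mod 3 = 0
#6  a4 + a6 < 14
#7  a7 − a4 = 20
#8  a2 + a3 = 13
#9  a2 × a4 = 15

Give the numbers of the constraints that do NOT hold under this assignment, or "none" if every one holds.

#1 a4 − a6 = 2 − 9 = -7 — holds.
#2 a3 + a2 = 5 + 8 = 13 — holds.
#3 a7 − a6 = 20 − 9 = 11 — holds.
#4 a5 = 7 is not in {4, 2, 5} — fails.
#5 a5 + a6 = 16; 16 mod 3 = 1, not 0 — fails.
#6 a4 + a6 = 2 + 9 = 11; 11 < 14 — holds.
#7 a7 − a4 = 20 − 2 = 18, not 20 — fails.
#8 a2 + a3 = 8 + 5 = 13 — holds.
#9 a2 × a4 = 8 × 2 = 16, not 15 — fails.

Constraints 4, 5, 7, and 9 do not hold.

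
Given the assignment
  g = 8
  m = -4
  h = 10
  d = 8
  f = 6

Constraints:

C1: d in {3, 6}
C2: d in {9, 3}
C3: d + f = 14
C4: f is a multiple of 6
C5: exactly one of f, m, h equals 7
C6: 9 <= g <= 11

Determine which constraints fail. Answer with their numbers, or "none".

The assignment fails constraints 1, 2, 5, 6.

C1: d = 8 is not in {3, 6} — fails.
C2: d = 8 is not in {9, 3} — fails.
C3: d + f = 8 + 6 = 14 — holds.
C4: 6 / 6 = 1, so 6 divides 6 — holds.
C5: f=6, m=-4, h=10; 0 of them equal 7, not exactly one — fails.
C6: g = 8 is outside [9, 11] — fails.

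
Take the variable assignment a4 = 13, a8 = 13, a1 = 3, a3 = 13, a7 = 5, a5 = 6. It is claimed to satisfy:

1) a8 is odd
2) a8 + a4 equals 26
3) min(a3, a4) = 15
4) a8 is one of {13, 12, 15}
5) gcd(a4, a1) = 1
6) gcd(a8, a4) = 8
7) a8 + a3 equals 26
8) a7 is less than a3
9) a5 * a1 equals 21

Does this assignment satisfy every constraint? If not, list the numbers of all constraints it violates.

1) a8 = 13 is odd — OK.
2) a8 + a4 = 13 + 13 = 26 — OK.
3) min(13, 13) = 13, not 15 — violated.
4) a8 = 13 is in {13, 12, 15} — OK.
5) gcd(13, 3) = 1 — OK.
6) gcd(13, 13) = 13, not 8 — violated.
7) a8 + a3 = 13 + 13 = 26 — OK.
8) a7 = 5, a3 = 13; 5 < 13 — OK.
9) a5 * a1 = 6 * 3 = 18, not 21 — violated.

Violated: 3, 6, 9.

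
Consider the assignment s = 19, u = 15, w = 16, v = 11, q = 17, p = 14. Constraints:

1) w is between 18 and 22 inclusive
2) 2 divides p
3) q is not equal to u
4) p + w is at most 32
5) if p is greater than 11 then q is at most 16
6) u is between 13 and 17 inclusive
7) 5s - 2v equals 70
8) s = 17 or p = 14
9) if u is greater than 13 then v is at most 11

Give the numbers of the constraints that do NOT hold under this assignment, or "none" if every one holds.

1) w = 16 is outside [18, 22]  ✗
2) 14 / 2 = 7, so 2 divides 14  ✓
3) q = 17, u = 15; distinct  ✓
4) p + w = 14 + 16 = 30; 30 ≤ 32  ✓
5) p = 14 > 11, so we need q ≤ 16; but q = 17 > 16  ✗
6) u = 15 lies in [13, 17]  ✓
7) 5s - 2v = 5(19) - 2(11) = 73, not 70  ✗
8) s = 19 ≠ 17, but p = 14 = 14 (second disjunct)  ✓
9) u = 15 > 13, so we need v ≤ 11; v = 11 ≤ 11  ✓

No — constraints 1, 5, 7 are not satisfied.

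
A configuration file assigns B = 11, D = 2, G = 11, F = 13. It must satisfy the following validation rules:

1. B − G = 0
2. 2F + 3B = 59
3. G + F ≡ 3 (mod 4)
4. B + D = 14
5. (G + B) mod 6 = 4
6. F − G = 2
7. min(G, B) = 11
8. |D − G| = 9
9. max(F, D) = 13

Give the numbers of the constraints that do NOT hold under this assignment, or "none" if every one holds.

1. B − G = 11 − 11 = 0 — OK.
2. 2F + 3B = 2(13) + 3(11) = 59 — OK.
3. G + F = 24; 24 mod 4 = 0, not 3 — violated.
4. B + D = 11 + 2 = 13, not 14 — violated.
5. G + B = 22; 22 mod 6 = 4 — OK.
6. F − G = 13 − 11 = 2 — OK.
7. min(11, 11) = 11 — OK.
8. |2 − 11| = 9 — OK.
9. max(13, 2) = 13 — OK.

No — constraints 3, 4 are not satisfied.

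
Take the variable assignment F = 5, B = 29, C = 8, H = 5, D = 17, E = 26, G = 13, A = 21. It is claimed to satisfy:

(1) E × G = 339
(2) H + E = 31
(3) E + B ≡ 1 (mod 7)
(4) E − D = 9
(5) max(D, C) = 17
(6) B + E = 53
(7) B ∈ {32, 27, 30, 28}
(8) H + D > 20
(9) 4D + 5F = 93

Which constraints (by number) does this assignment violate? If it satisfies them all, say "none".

(1) E × G = 26 × 13 = 338, not 339  fails
(2) H + E = 5 + 26 = 31  holds
(3) E + B = 55; 55 mod 7 = 6, not 1  fails
(4) E − D = 26 − 17 = 9  holds
(5) max(17, 8) = 17  holds
(6) B + E = 29 + 26 = 55, not 53  fails
(7) B = 29 is not in {32, 27, 30, 28}  fails
(8) H + D = 5 + 17 = 22; 22 > 20  holds
(9) 4D + 5F = 4(17) + 5(5) = 93  holds

No — constraints 1, 3, 6, and 7 are not satisfied.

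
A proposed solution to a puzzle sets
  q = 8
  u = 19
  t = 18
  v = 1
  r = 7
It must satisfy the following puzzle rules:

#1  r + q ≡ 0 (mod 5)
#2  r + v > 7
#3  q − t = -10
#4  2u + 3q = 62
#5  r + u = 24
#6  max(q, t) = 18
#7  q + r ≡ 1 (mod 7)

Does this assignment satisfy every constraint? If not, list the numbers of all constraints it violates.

Violated: 5.

#1 r + q = 15; 15 mod 5 = 0 — satisfied.
#2 r + v = 7 + 1 = 8; 8 > 7 — satisfied.
#3 q − t = 8 − 18 = -10 — satisfied.
#4 2u + 3q = 2(19) + 3(8) = 62 — satisfied.
#5 r + u = 7 + 19 = 26, not 24 — violated.
#6 max(8, 18) = 18 — satisfied.
#7 q + r = 15; 15 mod 7 = 1 — satisfied.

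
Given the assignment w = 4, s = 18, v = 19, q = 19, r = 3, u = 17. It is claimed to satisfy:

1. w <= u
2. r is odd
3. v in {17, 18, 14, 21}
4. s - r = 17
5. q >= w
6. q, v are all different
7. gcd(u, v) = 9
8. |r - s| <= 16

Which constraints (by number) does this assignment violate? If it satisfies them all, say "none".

The assignment fails constraints 3, 4, 6, and 7.

1. w = 4, u = 17; 4 ≤ 17 — holds.
2. r = 3 is odd — holds.
3. v = 19 is not in {17, 18, 14, 21} — fails.
4. s - r = 18 - 3 = 15, not 17 — fails.
5. q = 19, w = 4; 19 ≥ 4 — holds.
6. q = v = 19, not all different — fails.
7. gcd(17, 19) = 1, not 9 — fails.
8. |3 - 18| = 15; 15 ≤ 16 — holds.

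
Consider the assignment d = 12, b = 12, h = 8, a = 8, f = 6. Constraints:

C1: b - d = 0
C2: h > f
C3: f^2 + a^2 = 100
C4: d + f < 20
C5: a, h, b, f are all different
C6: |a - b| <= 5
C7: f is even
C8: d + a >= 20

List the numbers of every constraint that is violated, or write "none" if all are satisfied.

C1: b - d = 12 - 12 = 0 — satisfied.
C2: h = 8, f = 6; 8 > 6 — satisfied.
C3: f^2 + a^2 = 6^2 + 8^2 = 36 + 64 = 100 — satisfied.
C4: d + f = 12 + 6 = 18; 18 < 20 — satisfied.
C5: a = h = 8, not all different — violated.
C6: |8 - 12| = 4; 4 ≤ 5 — satisfied.
C7: f = 6 is even — satisfied.
C8: d + a = 12 + 8 = 20; 20 ≥ 20 — satisfied.

Constraint 5 is violated.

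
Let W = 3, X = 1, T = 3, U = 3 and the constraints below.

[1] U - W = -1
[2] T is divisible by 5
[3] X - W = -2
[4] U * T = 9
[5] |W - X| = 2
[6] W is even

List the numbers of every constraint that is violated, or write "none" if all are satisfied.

[1] U - W = 3 - 3 = 0, not -1 — violated.
[2] 3 = 5*0 + 3, so 5 does not divide 3 — violated.
[3] X - W = 1 - 3 = -2 — OK.
[4] U * T = 3 * 3 = 9 — OK.
[5] |3 - 1| = 2 — OK.
[6] W = 3 is odd — violated.

Violated: 1, 2, and 6.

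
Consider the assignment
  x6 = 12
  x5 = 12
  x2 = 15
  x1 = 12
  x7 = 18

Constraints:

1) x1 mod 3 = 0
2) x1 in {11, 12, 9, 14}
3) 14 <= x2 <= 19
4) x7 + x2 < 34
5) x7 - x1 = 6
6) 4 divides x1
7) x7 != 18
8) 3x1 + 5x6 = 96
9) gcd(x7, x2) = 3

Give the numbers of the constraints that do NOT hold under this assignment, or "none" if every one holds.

The assignment fails constraint 7.

1) 12 mod 3 = 0 — OK.
2) x1 = 12 is in {11, 12, 9, 14} — OK.
3) x2 = 15 lies in [14, 19] — OK.
4) x7 + x2 = 18 + 15 = 33; 33 < 34 — OK.
5) x7 - x1 = 18 - 12 = 6 — OK.
6) 12 / 4 = 3, so 4 divides 12 — OK.
7) x7 = 18, but 18 is required to differ — violated.
8) 3x1 + 5x6 = 3(12) + 5(12) = 96 — OK.
9) gcd(18, 15) = 3 — OK.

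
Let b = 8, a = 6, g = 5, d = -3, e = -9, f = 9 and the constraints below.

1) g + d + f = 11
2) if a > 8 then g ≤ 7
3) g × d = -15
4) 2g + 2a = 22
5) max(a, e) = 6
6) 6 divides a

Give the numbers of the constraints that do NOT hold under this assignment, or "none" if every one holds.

The assignment satisfies every constraint.

1) g + d + f = 5 + (-3) + 9 = 11 — satisfied.
2) a = 6, not > 8; antecedent false, conditional vacuously true — satisfied.
3) g × d = 5 × (-3) = -15 — satisfied.
4) 2g + 2a = 2(5) + 2(6) = 22 — satisfied.
5) max(6, -9) = 6 — satisfied.
6) 6 / 6 = 1, so 6 divides 6 — satisfied.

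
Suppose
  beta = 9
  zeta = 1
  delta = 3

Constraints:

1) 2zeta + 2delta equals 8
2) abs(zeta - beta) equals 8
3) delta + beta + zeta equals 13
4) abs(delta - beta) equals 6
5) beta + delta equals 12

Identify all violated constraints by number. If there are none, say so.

1) 2zeta + 2delta = 2(1) + 2(3) = 8  ✔
2) abs(1 - 9) = 8  ✔
3) delta + beta + zeta = 3 + 9 + 1 = 13  ✔
4) abs(3 - 9) = 6  ✔
5) beta + delta = 9 + 3 = 12  ✔

The assignment satisfies every constraint.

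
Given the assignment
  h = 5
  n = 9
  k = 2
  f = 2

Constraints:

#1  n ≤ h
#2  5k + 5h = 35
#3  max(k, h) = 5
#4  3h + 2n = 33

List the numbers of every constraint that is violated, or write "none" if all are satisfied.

#1 n = 9, h = 5; 9 > 5 (want ≤) — violated.
#2 5k + 5h = 5(2) + 5(5) = 35 — satisfied.
#3 max(2, 5) = 5 — satisfied.
#4 3h + 2n = 3(5) + 2(9) = 33 — satisfied.

No — constraint 1 is not satisfied.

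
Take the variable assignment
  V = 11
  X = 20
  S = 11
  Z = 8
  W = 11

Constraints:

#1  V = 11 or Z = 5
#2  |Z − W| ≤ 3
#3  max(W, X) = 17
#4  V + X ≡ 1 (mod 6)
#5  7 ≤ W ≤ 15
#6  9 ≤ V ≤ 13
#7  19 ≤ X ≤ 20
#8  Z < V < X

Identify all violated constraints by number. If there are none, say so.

#1 V = 11 = 11 (first disjunct) — holds.
#2 |8 − 11| = 3; 3 ≤ 3 — holds.
#3 max(11, 20) = 20, not 17 — fails.
#4 V + X = 31; 31 mod 6 = 1 — holds.
#5 W = 11 lies in [7, 15] — holds.
#6 V = 11 lies in [9, 13] — holds.
#7 X = 20 lies in [19, 20] — holds.
#8 values 8 < 11 < 20 — holds.

The assignment fails constraint 3.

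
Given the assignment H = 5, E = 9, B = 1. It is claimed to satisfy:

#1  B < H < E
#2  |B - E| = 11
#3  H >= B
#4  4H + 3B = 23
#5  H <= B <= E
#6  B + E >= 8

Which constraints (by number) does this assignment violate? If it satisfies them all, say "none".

#1 values 1 < 5 < 9  OK
#2 |1 - 9| = 8, not 11  FAIL
#3 H = 5, B = 1; 5 ≥ 1  OK
#4 4H + 3B = 4(5) + 3(1) = 23  OK
#5 values 5, 1, 9; H = 5 is not <= B = 1  FAIL
#6 B + E = 1 + 9 = 10; 10 ≥ 8  OK

The assignment fails constraints 2 and 5.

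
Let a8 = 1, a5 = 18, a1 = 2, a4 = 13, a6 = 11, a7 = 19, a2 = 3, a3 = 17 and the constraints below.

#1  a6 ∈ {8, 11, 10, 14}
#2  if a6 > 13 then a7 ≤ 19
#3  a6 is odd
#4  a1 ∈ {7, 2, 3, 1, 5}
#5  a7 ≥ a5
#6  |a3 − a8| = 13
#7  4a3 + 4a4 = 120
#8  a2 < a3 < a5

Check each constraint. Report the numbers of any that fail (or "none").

#1 a6 = 11 is in {8, 11, 10, 14} — OK.
#2 a6 = 11, not > 13; antecedent false, conditional vacuously true — OK.
#3 a6 = 11 is odd — OK.
#4 a1 = 2 is in {7, 2, 3, 1, 5} — OK.
#5 a7 = 19, a5 = 18; 19 ≥ 18 — OK.
#6 |17 − 1| = 16, not 13 — violated.
#7 4a3 + 4a4 = 4(17) + 4(13) = 120 — OK.
#8 values 3 < 17 < 18 — OK.

No — constraint 6 is not satisfied.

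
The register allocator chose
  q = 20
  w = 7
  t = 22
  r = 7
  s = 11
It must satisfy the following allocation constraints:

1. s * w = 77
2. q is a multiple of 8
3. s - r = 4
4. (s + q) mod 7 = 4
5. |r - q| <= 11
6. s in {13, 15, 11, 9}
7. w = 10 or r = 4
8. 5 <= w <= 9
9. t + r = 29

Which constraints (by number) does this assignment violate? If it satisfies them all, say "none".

The assignment fails constraints 2, 4, 5, 7.

1. s * w = 11 * 7 = 77 — holds.
2. 20 = 8*2 + 4, so 8 does not divide 20 — does not hold.
3. s - r = 11 - 7 = 4 — holds.
4. s + q = 31; 31 mod 7 = 3, not 4 — does not hold.
5. |7 - 20| = 13; 13 > 11, exceeds bound 11 — does not hold.
6. s = 11 is in {13, 15, 11, 9} — holds.
7. w = 7 ≠ 10 and r = 7 ≠ 4; both disjuncts false — does not hold.
8. w = 7 lies in [5, 9] — holds.
9. t + r = 22 + 7 = 29 — holds.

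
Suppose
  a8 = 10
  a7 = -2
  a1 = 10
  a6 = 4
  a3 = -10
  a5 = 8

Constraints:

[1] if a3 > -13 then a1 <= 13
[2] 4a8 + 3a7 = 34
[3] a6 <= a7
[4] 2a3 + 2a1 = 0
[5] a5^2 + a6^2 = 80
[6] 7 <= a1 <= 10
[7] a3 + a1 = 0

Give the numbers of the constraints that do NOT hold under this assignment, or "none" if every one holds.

Violated: 3.

[1] a3 = -10 > -13, so we need a1 ≤ 13; a1 = 10 ≤ 13 — satisfied.
[2] 4a8 + 3a7 = 4(10) + 3(-2) = 34 — satisfied.
[3] a6 = 4, a7 = -2; 4 > -2 (want ≤) — violated.
[4] 2a3 + 2a1 = 2(-10) + 2(10) = 0 — satisfied.
[5] a5^2 + a6^2 = 8^2 + 4^2 = 64 + 16 = 80 — satisfied.
[6] a1 = 10 lies in [7, 10] — satisfied.
[7] a3 + a1 = -10 + 10 = 0 — satisfied.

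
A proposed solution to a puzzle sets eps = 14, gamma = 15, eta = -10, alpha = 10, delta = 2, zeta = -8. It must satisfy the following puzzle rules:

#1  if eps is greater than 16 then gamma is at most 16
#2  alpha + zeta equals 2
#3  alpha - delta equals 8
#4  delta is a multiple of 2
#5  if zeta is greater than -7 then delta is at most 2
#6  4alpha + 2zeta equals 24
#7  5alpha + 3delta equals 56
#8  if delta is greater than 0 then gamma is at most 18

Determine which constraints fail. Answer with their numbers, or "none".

#1 eps = 14, not > 16; antecedent false, conditional vacuously true — satisfied.
#2 alpha + zeta = 10 + (-8) = 2 — satisfied.
#3 alpha - delta = 10 - 2 = 8 — satisfied.
#4 2 / 2 = 1, so 2 divides 2 — satisfied.
#5 zeta = -8, not > -7; antecedent false, conditional vacuously true — satisfied.
#6 4alpha + 2zeta = 4(10) + 2(-8) = 24 — satisfied.
#7 5alpha + 3delta = 5(10) + 3(2) = 56 — satisfied.
#8 delta = 2 > 0, so we need gamma ≤ 18; gamma = 15 ≤ 18 — satisfied.

No violations.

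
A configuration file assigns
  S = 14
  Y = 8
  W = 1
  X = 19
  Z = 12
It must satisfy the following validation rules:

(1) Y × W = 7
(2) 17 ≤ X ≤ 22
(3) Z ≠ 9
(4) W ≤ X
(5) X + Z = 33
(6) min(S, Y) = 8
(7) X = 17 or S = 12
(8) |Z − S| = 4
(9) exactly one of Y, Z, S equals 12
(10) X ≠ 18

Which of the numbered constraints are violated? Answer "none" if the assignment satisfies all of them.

(1) Y × W = 8 × 1 = 8, not 7 — violated.
(2) X = 19 lies in [17, 22] — OK.
(3) Z = 12, and 12 ≠ 9 — OK.
(4) W = 1, X = 19; 1 ≤ 19 — OK.
(5) X + Z = 19 + 12 = 31, not 33 — violated.
(6) min(14, 8) = 8 — OK.
(7) X = 19 ≠ 17 and S = 14 ≠ 12; both disjuncts false — violated.
(8) |12 − 14| = 2, not 4 — violated.
(9) Y=8, Z=12, S=14; 1 of them equals 12 — OK.
(10) X = 19, and 19 ≠ 18 — OK.

Violated: 1, 5, 7, and 8.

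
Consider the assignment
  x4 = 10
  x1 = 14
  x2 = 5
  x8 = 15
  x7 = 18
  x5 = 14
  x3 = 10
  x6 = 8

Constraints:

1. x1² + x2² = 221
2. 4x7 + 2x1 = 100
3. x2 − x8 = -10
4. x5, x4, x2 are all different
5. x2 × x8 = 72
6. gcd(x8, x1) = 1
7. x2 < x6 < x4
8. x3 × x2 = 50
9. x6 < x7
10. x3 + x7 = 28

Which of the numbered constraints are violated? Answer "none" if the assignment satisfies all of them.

1. x1² + x2² = 14² + 5² = 196 + 25 = 221 — satisfied.
2. 4x7 + 2x1 = 4(18) + 2(14) = 100 — satisfied.
3. x2 − x8 = 5 − 15 = -10 — satisfied.
4. values 14, 10, 5 are pairwise distinct — satisfied.
5. x2 × x8 = 5 × 15 = 75, not 72 — violated.
6. gcd(15, 14) = 1 — satisfied.
7. values 5 < 8 < 10 — satisfied.
8. x3 × x2 = 10 × 5 = 50 — satisfied.
9. x6 = 8, x7 = 18; 8 < 18 — satisfied.
10. x3 + x7 = 10 + 18 = 28 — satisfied.

The assignment fails constraint 5.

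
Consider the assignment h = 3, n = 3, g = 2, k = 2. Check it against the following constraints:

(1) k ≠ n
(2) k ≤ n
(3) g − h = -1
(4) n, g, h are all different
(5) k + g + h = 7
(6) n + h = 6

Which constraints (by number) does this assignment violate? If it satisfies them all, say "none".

No — constraint 4 is not satisfied.

(1) k = 2, n = 3; distinct — satisfied.
(2) k = 2, n = 3; 2 ≤ 3 — satisfied.
(3) g − h = 2 − 3 = -1 — satisfied.
(4) n = h = 3, not all different — violated.
(5) k + g + h = 2 + 2 + 3 = 7 — satisfied.
(6) n + h = 3 + 3 = 6 — satisfied.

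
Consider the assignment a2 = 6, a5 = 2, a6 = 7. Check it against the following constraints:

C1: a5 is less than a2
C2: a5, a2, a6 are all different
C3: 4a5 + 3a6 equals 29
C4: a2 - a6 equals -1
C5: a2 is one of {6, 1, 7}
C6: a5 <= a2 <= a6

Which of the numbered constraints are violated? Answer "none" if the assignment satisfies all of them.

Yes — all constraints hold.

C1: a5 = 2, a2 = 6; 2 < 6 — OK.
C2: values 2, 6, 7 are pairwise distinct — OK.
C3: 4a5 + 3a6 = 4(2) + 3(7) = 29 — OK.
C4: a2 - a6 = 6 - 7 = -1 — OK.
C5: a2 = 6 is in {6, 1, 7} — OK.
C6: values 2 <= 6 <= 7 — OK.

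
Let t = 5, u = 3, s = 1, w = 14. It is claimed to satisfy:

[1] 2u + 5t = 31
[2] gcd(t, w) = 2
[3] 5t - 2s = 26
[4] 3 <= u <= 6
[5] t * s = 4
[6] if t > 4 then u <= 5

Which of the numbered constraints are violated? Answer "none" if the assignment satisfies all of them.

[1] 2u + 5t = 2(3) + 5(5) = 31 — satisfied.
[2] gcd(5, 14) = 1, not 2 — violated.
[3] 5t - 2s = 5(5) - 2(1) = 23, not 26 — violated.
[4] u = 3 lies in [3, 6] — satisfied.
[5] t * s = 5 * 1 = 5, not 4 — violated.
[6] t = 5 > 4, so we need u ≤ 5; u = 3 ≤ 5 — satisfied.

Constraints 2, 3, and 5 are violated.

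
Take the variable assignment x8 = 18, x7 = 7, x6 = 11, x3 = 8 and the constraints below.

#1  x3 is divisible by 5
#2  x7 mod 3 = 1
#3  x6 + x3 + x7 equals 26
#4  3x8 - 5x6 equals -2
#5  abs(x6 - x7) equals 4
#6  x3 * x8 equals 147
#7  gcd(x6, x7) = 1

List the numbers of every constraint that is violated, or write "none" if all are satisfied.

Violated: 1, 4, and 6.

#1 8 = 5*1 + 3, so 5 does not divide 8  ✘
#2 7 mod 3 = 1  ✔
#3 x6 + x3 + x7 = 11 + 8 + 7 = 26  ✔
#4 3x8 - 5x6 = 3(18) - 5(11) = -1, not -2  ✘
#5 abs(11 - 7) = 4  ✔
#6 x3 * x8 = 8 * 18 = 144, not 147  ✘
#7 gcd(11, 7) = 1  ✔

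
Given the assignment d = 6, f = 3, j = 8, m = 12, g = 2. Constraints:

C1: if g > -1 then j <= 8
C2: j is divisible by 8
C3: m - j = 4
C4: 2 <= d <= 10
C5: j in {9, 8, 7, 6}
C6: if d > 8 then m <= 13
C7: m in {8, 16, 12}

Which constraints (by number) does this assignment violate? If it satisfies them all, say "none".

C1: g = 2 > -1, so we need j ≤ 8; j = 8 ≤ 8 — OK.
C2: 8 / 8 = 1, so 8 divides 8 — OK.
C3: m - j = 12 - 8 = 4 — OK.
C4: d = 6 lies in [2, 10] — OK.
C5: j = 8 is in {9, 8, 7, 6} — OK.
C6: d = 6, not > 8; antecedent false, conditional vacuously true — OK.
C7: m = 12 is in {8, 16, 12} — OK.

Yes — all constraints hold.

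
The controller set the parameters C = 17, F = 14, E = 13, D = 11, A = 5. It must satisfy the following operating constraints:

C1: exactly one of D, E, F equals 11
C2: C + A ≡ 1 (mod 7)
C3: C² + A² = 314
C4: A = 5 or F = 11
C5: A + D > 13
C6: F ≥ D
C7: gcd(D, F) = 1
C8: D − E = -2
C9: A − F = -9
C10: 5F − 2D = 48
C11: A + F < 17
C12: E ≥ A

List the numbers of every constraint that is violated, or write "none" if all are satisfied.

C1: D=11, E=13, F=14; 1 of them equals 11  ✔
C2: C + A = 22; 22 mod 7 = 1  ✔
C3: C² + A² = 17² + 5² = 289 + 25 = 314  ✔
C4: A = 5 = 5 (first disjunct)  ✔
C5: A + D = 5 + 11 = 16; 16 > 13  ✔
C6: F = 14, D = 11; 14 ≥ 11  ✔
C7: gcd(11, 14) = 1  ✔
C8: D − E = 11 − 13 = -2  ✔
C9: A − F = 5 − 14 = -9  ✔
C10: 5F − 2D = 5(14) − 2(11) = 48  ✔
C11: A + F = 5 + 14 = 19; 19 ≥ 17, bound 17 not met  ✘
C12: E = 13, A = 5; 13 ≥ 5  ✔

The assignment fails constraint 11.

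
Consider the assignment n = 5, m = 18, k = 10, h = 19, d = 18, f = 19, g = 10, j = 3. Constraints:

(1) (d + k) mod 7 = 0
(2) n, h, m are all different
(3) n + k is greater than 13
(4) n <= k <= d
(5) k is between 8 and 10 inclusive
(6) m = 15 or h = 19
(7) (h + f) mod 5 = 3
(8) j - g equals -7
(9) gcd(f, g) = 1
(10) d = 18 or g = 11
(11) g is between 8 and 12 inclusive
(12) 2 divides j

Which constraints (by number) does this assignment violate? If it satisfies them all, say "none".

Constraint 12 does not hold.

(1) d + k = 28; 28 mod 7 = 0 — holds.
(2) values 5, 19, 18 are pairwise distinct — holds.
(3) n + k = 5 + 10 = 15; 15 > 13 — holds.
(4) values 5 <= 10 <= 18 — holds.
(5) k = 10 lies in [8, 10] — holds.
(6) m = 18 ≠ 15, but h = 19 = 19 (second disjunct) — holds.
(7) h + f = 38; 38 mod 5 = 3 — holds.
(8) j - g = 3 - 10 = -7 — holds.
(9) gcd(19, 10) = 1 — holds.
(10) d = 18 = 18 (first disjunct) — holds.
(11) g = 10 lies in [8, 12] — holds.
(12) 3 = 2*1 + 1, so 2 does not divide 3 — fails.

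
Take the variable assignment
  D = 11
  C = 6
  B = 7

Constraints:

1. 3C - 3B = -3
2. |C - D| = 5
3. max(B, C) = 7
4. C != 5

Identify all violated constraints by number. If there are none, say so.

Yes — all constraints hold.

1. 3C - 3B = 3(6) - 3(7) = -3  true
2. |6 - 11| = 5  true
3. max(7, 6) = 7  true
4. C = 6, and 6 ≠ 5  true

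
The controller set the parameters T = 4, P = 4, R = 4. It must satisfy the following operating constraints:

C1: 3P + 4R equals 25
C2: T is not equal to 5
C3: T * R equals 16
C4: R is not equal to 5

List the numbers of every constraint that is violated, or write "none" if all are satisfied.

C1: 3P + 4R = 3(4) + 4(4) = 28, not 25 — violated.
C2: T = 4, and 4 ≠ 5 — satisfied.
C3: T * R = 4 * 4 = 16 — satisfied.
C4: R = 4, and 4 ≠ 5 — satisfied.

No — constraint 1 is not satisfied.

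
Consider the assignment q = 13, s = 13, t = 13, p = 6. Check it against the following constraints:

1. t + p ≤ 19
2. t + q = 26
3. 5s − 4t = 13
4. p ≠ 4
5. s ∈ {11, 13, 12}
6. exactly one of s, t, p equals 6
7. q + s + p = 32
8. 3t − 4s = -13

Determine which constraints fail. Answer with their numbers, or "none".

Yes — all constraints hold.

1. t + p = 13 + 6 = 19; 19 ≤ 19  true
2. t + q = 13 + 13 = 26  true
3. 5s − 4t = 5(13) − 4(13) = 13  true
4. p = 6, and 6 ≠ 4  true
5. s = 13 is in {11, 13, 12}  true
6. s=13, t=13, p=6; 1 of them equals 6  true
7. q + s + p = 13 + 13 + 6 = 32  true
8. 3t − 4s = 3(13) − 4(13) = -13  true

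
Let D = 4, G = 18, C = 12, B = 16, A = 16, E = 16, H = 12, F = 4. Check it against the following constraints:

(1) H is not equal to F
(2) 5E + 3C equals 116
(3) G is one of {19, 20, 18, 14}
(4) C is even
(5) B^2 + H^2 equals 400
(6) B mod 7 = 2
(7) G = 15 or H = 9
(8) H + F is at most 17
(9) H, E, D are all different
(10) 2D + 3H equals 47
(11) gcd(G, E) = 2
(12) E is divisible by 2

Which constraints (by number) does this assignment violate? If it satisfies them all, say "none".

Constraints 7, 10 are violated.

(1) H = 12, F = 4; distinct  yes
(2) 5E + 3C = 5(16) + 3(12) = 116  yes
(3) G = 18 is in {19, 20, 18, 14}  yes
(4) C = 12 is even  yes
(5) B^2 + H^2 = 16^2 + 12^2 = 256 + 144 = 400  yes
(6) 16 mod 7 = 2  yes
(7) G = 18 ≠ 15 and H = 12 ≠ 9; both disjuncts false  no
(8) H + F = 12 + 4 = 16; 16 ≤ 17  yes
(9) values 12, 16, 4 are pairwise distinct  yes
(10) 2D + 3H = 2(4) + 3(12) = 44, not 47  no
(11) gcd(18, 16) = 2  yes
(12) 16 / 2 = 8, so 2 divides 16  yes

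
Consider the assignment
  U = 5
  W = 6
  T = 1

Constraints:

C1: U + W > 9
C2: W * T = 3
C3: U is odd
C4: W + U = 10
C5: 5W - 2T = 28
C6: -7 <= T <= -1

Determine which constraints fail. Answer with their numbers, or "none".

C1: U + W = 5 + 6 = 11; 11 > 9  yes
C2: W * T = 6 * 1 = 6, not 3  no
C3: U = 5 is odd  yes
C4: W + U = 6 + 5 = 11, not 10  no
C5: 5W - 2T = 5(6) - 2(1) = 28  yes
C6: T = 1 is outside [-7, -1]  no

Constraints 2, 4, 6 are violated.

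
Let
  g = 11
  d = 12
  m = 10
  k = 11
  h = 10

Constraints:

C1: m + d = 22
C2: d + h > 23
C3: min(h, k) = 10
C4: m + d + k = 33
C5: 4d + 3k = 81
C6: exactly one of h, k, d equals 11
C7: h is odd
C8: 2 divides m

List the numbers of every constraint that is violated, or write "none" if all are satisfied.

C1: m + d = 10 + 12 = 22 — OK.
C2: d + h = 12 + 10 = 22; 22 ≤ 23, bound 23 not met — violated.
C3: min(10, 11) = 10 — OK.
C4: m + d + k = 10 + 12 + 11 = 33 — OK.
C5: 4d + 3k = 4(12) + 3(11) = 81 — OK.
C6: h=10, k=11, d=12; 1 of them equals 11 — OK.
C7: h = 10 is even — violated.
C8: 10 / 2 = 5, so 2 divides 10 — OK.

No — constraints 2, 7 are not satisfied.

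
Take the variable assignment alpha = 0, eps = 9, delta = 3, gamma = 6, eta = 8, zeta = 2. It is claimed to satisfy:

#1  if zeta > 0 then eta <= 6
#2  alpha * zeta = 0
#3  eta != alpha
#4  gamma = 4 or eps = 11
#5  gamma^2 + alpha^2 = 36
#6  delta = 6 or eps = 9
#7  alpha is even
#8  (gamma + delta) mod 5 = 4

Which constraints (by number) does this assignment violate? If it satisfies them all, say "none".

Constraints 1 and 4 do not hold.

#1 zeta = 2 > 0, so we need eta ≤ 6; but eta = 8 > 6  false
#2 alpha * zeta = 0 * 2 = 0  true
#3 eta = 8, alpha = 0; distinct  true
#4 gamma = 6 ≠ 4 and eps = 9 ≠ 11; both disjuncts false  false
#5 gamma^2 + alpha^2 = 6^2 + 0^2 = 36 + 0 = 36  true
#6 delta = 3 ≠ 6, but eps = 9 = 9 (second disjunct)  true
#7 alpha = 0 is even  true
#8 gamma + delta = 9; 9 mod 5 = 4  true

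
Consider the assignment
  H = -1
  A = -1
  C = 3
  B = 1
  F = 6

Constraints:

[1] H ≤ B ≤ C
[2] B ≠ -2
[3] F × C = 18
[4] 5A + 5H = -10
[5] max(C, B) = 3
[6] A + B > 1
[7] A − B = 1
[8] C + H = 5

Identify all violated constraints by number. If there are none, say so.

[1] values -1 ≤ 1 ≤ 3  ✓
[2] B = 1, and 1 ≠ -2  ✓
[3] F × C = 6 × 3 = 18  ✓
[4] 5A + 5H = 5(-1) + 5(-1) = -10  ✓
[5] max(3, 1) = 3  ✓
[6] A + B = -1 + 1 = 0; 0 ≤ 1, bound 1 not met  ✗
[7] A − B = -1 − 1 = -2, not 1  ✗
[8] C + H = 3 + (-1) = 2, not 5  ✗

The assignment fails constraints 6, 7, and 8.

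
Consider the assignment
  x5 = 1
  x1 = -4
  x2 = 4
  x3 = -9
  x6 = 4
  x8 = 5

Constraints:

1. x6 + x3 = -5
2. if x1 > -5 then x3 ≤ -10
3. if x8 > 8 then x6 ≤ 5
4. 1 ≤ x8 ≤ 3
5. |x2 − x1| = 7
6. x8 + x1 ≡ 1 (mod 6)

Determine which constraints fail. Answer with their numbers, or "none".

1. x6 + x3 = 4 + (-9) = -5 — holds.
2. x1 = -4 > -5, so we need x3 ≤ -10; but x3 = -9 > -10 — fails.
3. x8 = 5, not > 8; antecedent false, conditional vacuously true — holds.
4. x8 = 5 is outside [1, 3] — fails.
5. |4 − (-4)| = 8, not 7 — fails.
6. x8 + x1 = 1; 1 mod 6 = 1 — holds.

Violated: 2, 4, and 5.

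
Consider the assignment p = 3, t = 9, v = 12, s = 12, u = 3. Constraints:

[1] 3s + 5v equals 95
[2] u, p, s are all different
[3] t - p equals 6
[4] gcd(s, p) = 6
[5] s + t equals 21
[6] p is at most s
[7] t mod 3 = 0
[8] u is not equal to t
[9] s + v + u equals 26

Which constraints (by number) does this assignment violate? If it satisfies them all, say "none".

[1] 3s + 5v = 3(12) + 5(12) = 96, not 95  ✗
[2] u = p = 3, not all different  ✗
[3] t - p = 9 - 3 = 6  ✓
[4] gcd(12, 3) = 3, not 6  ✗
[5] s + t = 12 + 9 = 21  ✓
[6] p = 3, s = 12; 3 ≤ 12  ✓
[7] 9 mod 3 = 0  ✓
[8] u = 3, t = 9; distinct  ✓
[9] s + v + u = 12 + 12 + 3 = 27, not 26  ✗

Violated: 1, 2, 4, and 9.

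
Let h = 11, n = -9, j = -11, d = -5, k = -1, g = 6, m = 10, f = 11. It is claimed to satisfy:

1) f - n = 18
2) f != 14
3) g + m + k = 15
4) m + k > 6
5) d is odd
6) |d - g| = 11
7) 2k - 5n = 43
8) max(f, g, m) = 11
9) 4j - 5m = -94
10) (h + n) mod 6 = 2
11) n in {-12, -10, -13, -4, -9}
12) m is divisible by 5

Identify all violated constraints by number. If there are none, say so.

No — constraint 1 is not satisfied.

1) f - n = 11 - (-9) = 20, not 18 — fails.
2) f = 11, and 11 ≠ 14 — holds.
3) g + m + k = 6 + 10 + (-1) = 15 — holds.
4) m + k = 10 + (-1) = 9; 9 > 6 — holds.
5) d = -5 is odd — holds.
6) |-5 - 6| = 11 — holds.
7) 2k - 5n = 2(-1) - 5(-9) = 43 — holds.
8) max(11, 6, 10) = 11 — holds.
9) 4j - 5m = 4(-11) - 5(10) = -94 — holds.
10) h + n = 2; 2 mod 6 = 2 — holds.
11) n = -9 is in {-12, -10, -13, -4, -9} — holds.
12) 10 / 5 = 2, so 5 divides 10 — holds.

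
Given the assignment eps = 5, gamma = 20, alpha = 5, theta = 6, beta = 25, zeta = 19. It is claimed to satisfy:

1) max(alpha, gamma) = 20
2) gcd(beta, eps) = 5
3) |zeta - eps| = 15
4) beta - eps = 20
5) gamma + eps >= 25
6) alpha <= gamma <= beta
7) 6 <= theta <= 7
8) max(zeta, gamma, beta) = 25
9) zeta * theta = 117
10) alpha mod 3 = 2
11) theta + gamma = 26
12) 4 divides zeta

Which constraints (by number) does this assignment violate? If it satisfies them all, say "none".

1) max(5, 20) = 20  holds
2) gcd(25, 5) = 5  holds
3) |19 - 5| = 14, not 15  fails
4) beta - eps = 25 - 5 = 20  holds
5) gamma + eps = 20 + 5 = 25; 25 ≥ 25  holds
6) values 5 <= 20 <= 25  holds
7) theta = 6 lies in [6, 7]  holds
8) max(19, 20, 25) = 25  holds
9) zeta * theta = 19 * 6 = 114, not 117  fails
10) 5 mod 3 = 2  holds
11) theta + gamma = 6 + 20 = 26  holds
12) 19 = 4*4 + 3, so 4 does not divide 19  fails

The assignment fails constraints 3, 9, and 12.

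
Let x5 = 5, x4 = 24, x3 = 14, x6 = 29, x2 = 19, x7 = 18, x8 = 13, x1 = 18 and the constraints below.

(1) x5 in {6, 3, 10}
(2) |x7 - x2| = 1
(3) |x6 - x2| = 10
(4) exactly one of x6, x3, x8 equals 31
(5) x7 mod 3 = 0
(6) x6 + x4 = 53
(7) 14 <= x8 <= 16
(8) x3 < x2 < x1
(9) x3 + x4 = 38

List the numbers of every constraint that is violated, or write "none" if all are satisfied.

Constraints 1, 4, 7, and 8 do not hold.

(1) x5 = 5 is not in {6, 3, 10}  no
(2) |18 - 19| = 1  yes
(3) |29 - 19| = 10  yes
(4) x6=29, x3=14, x8=13; 0 of them equal 31, not exactly one  no
(5) 18 mod 3 = 0  yes
(6) x6 + x4 = 29 + 24 = 53  yes
(7) x8 = 13 is outside [14, 16]  no
(8) values 14, 19, 18; x2 = 19 is not < x1 = 18  no
(9) x3 + x4 = 14 + 24 = 38  yes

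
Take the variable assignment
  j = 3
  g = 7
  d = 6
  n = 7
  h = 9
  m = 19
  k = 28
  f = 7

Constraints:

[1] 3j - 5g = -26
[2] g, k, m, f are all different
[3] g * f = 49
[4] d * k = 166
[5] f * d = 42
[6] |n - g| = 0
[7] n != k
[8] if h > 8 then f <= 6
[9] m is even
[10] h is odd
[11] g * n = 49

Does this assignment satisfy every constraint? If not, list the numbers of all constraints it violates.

[1] 3j - 5g = 3(3) - 5(7) = -26  OK
[2] g = f = 7, not all different  FAIL
[3] g * f = 7 * 7 = 49  OK
[4] d * k = 6 * 28 = 168, not 166  FAIL
[5] f * d = 7 * 6 = 42  OK
[6] |7 - 7| = 0  OK
[7] n = 7, k = 28; distinct  OK
[8] h = 9 > 8, so we need f ≤ 6; but f = 7 > 6  FAIL
[9] m = 19 is odd  FAIL
[10] h = 9 is odd  OK
[11] g * n = 7 * 7 = 49  OK

Constraints 2, 4, 8, and 9 do not hold.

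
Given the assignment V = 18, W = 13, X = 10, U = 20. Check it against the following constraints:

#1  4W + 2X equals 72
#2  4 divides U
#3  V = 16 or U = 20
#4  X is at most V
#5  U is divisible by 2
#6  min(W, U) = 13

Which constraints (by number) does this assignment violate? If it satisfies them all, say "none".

#1 4W + 2X = 4(13) + 2(10) = 72 — holds.
#2 20 / 4 = 5, so 4 divides 20 — holds.
#3 V = 18 ≠ 16, but U = 20 = 20 (second disjunct) — holds.
#4 X = 10, V = 18; 10 ≤ 18 — holds.
#5 20 / 2 = 10, so 2 divides 20 — holds.
#6 min(13, 20) = 13 — holds.

No violations.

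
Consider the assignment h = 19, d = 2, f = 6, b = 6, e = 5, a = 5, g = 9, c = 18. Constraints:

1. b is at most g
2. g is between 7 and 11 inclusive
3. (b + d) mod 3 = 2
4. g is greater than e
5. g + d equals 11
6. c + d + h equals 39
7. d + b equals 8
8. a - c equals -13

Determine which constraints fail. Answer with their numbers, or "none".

Yes — all constraints hold.

1. b = 6, g = 9; 6 ≤ 9  ✓
2. g = 9 lies in [7, 11]  ✓
3. b + d = 8; 8 mod 3 = 2  ✓
4. g = 9, e = 5; 9 > 5  ✓
5. g + d = 9 + 2 = 11  ✓
6. c + d + h = 18 + 2 + 19 = 39  ✓
7. d + b = 2 + 6 = 8  ✓
8. a - c = 5 - 18 = -13  ✓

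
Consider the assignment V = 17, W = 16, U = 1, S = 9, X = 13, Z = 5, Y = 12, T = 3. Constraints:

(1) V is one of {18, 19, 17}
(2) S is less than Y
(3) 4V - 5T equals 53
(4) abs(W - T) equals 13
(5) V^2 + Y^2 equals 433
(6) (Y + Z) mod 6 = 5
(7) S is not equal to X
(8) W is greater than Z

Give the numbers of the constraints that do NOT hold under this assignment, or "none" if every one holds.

(1) V = 17 is in {18, 19, 17} — holds.
(2) S = 9, Y = 12; 9 < 12 — holds.
(3) 4V - 5T = 4(17) - 5(3) = 53 — holds.
(4) abs(16 - 3) = 13 — holds.
(5) V^2 + Y^2 = 17^2 + 12^2 = 289 + 144 = 433 — holds.
(6) Y + Z = 17; 17 mod 6 = 5 — holds.
(7) S = 9, X = 13; distinct — holds.
(8) W = 16, Z = 5; 16 > 5 — holds.

The assignment satisfies every constraint.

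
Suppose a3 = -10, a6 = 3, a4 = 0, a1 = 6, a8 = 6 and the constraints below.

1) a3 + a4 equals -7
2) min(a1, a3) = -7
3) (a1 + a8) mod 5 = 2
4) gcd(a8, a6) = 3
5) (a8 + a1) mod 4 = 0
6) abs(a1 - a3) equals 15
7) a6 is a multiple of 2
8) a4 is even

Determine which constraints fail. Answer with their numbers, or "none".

Constraints 1, 2, 6, 7 are violated.

1) a3 + a4 = -10 + 0 = -10, not -7  FAIL
2) min(6, -10) = -10, not -7  FAIL
3) a1 + a8 = 12; 12 mod 5 = 2  OK
4) gcd(6, 3) = 3  OK
5) a8 + a1 = 12; 12 mod 4 = 0  OK
6) abs(6 - (-10)) = 16, not 15  FAIL
7) 3 = 2*1 + 1, so 2 does not divide 3  FAIL
8) a4 = 0 is even  OK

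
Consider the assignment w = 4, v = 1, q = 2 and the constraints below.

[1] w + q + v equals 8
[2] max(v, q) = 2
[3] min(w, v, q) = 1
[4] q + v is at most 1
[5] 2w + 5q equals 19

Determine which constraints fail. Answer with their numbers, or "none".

[1] w + q + v = 4 + 2 + 1 = 7, not 8  fails
[2] max(1, 2) = 2  holds
[3] min(4, 1, 2) = 1  holds
[4] q + v = 2 + 1 = 3; 3 > 1, bound 1 not met  fails
[5] 2w + 5q = 2(4) + 5(2) = 18, not 19  fails

The assignment fails constraints 1, 4, and 5.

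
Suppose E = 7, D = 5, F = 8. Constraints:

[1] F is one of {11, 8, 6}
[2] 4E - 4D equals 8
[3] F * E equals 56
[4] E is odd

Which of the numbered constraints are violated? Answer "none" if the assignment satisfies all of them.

No violations.

[1] F = 8 is in {11, 8, 6}  holds
[2] 4E - 4D = 4(7) - 4(5) = 8  holds
[3] F * E = 8 * 7 = 56  holds
[4] E = 7 is odd  holds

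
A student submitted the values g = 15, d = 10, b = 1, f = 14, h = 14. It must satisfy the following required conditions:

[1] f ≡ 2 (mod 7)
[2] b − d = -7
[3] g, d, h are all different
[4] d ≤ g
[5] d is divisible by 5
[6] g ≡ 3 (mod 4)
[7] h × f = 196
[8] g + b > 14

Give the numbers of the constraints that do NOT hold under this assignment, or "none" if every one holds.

Violated: 1, 2.

[1] 14 mod 7 = 0, not 2  FAIL
[2] b − d = 1 − 10 = -9, not -7  FAIL
[3] values 15, 10, 14 are pairwise distinct  OK
[4] d = 10, g = 15; 10 ≤ 15  OK
[5] 10 / 5 = 2, so 5 divides 10  OK
[6] 15 mod 4 = 3  OK
[7] h × f = 14 × 14 = 196  OK
[8] g + b = 15 + 1 = 16; 16 > 14  OK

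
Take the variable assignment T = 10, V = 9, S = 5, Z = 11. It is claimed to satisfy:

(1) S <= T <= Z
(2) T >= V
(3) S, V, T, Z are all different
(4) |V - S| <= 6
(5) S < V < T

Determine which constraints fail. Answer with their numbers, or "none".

(1) values 5 <= 10 <= 11 — OK.
(2) T = 10, V = 9; 10 ≥ 9 — OK.
(3) values 5, 9, 10, 11 are pairwise distinct — OK.
(4) |9 - 5| = 4; 4 ≤ 6 — OK.
(5) values 5 < 9 < 10 — OK.

None — every constraint holds.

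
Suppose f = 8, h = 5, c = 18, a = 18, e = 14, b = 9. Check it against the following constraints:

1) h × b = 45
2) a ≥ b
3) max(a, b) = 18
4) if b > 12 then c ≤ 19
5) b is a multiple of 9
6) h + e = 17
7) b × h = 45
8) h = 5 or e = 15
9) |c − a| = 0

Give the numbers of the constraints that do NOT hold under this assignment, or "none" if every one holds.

1) h × b = 5 × 9 = 45 — OK.
2) a = 18, b = 9; 18 ≥ 9 — OK.
3) max(18, 9) = 18 — OK.
4) b = 9, not > 12; antecedent false, conditional vacuously true — OK.
5) 9 / 9 = 1, so 9 divides 9 — OK.
6) h + e = 5 + 14 = 19, not 17 — violated.
7) b × h = 9 × 5 = 45 — OK.
8) h = 5 = 5 (first disjunct) — OK.
9) |18 − 18| = 0 — OK.

Constraint 6 is violated.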